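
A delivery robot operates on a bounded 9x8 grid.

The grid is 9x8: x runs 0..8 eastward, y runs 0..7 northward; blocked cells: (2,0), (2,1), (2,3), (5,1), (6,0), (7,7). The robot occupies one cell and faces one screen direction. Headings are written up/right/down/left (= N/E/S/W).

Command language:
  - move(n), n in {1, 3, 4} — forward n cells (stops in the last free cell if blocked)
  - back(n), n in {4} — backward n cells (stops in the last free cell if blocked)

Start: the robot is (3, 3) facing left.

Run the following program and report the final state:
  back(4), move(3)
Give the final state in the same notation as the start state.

begin: (3, 3) facing left
t=1 back(4) ⇒ (7, 3) facing left
t=2 move(3) ⇒ (4, 3) facing left

(4, 3) facing left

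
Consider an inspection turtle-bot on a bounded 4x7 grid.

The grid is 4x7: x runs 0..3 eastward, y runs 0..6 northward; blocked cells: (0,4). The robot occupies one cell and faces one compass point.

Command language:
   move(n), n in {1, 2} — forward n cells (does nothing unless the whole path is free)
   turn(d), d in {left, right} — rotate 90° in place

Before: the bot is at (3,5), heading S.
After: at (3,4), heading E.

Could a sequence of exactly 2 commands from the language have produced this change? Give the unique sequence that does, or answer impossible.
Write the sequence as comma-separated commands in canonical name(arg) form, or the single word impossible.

move(1), turn(left)

key: running turn(left) before move(1) would end elsewhere — order is forced
initial: at (3,5), heading S
step 1 (move(1)): at (3,4), heading S
step 2 (turn(left)): at (3,4), heading E
all 16 alternatives checked — unique.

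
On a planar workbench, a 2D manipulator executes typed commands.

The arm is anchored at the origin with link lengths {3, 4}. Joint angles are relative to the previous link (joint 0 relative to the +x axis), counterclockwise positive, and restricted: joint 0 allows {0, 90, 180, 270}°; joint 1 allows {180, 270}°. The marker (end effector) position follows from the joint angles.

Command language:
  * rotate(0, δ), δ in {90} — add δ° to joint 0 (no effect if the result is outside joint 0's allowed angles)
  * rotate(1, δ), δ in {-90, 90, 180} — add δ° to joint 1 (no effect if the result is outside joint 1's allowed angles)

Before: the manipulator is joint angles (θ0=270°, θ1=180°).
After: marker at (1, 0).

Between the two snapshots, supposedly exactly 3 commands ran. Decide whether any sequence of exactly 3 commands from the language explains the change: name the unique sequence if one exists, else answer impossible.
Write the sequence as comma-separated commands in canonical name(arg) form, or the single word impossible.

rotate(0, 90), rotate(0, 90), rotate(0, 90)

initial: joint angles (θ0=270°, θ1=180°)
t=1 rotate(0, 90) ⇒ joint angles (θ0=0°, θ1=180°)
t=2 rotate(0, 90) ⇒ joint angles (θ0=90°, θ1=180°)
t=3 rotate(0, 90) ⇒ joint angles (θ0=180°, θ1=180°)
uniquely the one of 64 3-step routes that fits.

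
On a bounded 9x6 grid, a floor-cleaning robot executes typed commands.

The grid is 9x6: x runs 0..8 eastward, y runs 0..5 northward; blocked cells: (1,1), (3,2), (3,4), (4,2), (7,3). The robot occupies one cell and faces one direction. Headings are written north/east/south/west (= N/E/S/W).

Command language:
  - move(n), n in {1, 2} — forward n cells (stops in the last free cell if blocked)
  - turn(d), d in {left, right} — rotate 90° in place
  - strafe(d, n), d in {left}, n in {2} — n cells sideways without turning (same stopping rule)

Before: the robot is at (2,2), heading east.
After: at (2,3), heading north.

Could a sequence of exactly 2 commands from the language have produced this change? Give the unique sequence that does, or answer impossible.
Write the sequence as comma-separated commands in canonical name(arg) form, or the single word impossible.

turn(left), move(1)

key: running move(1) before turn(left) would end elsewhere — order is forced
t0: at (2,2), heading east
t=1 turn(left) ⇒ at (2,2), heading north
t=2 move(1) ⇒ at (2,3), heading north
no rival 2-sequence matches.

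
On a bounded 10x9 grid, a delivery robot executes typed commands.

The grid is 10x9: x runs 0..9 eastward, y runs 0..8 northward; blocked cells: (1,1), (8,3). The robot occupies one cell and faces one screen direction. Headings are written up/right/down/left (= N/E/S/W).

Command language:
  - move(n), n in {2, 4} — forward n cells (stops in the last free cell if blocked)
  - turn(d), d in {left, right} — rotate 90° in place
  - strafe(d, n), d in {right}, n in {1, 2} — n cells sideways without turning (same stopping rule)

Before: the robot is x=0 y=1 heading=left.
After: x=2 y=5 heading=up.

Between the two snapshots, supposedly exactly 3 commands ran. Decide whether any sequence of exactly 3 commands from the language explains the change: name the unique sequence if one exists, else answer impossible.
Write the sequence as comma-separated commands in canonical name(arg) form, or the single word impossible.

key: order matters: swapping turn(right) and strafe(right, 2) lands elsewhere
t0: x=0 y=1 heading=left
step 1 (turn(right)): x=0 y=1 heading=up
step 2 (move(4)): x=0 y=5 heading=up
step 3 (strafe(right, 2)): x=2 y=5 heading=up
uniquely the one of 216 3-step routes that fits.

turn(right), move(4), strafe(right, 2)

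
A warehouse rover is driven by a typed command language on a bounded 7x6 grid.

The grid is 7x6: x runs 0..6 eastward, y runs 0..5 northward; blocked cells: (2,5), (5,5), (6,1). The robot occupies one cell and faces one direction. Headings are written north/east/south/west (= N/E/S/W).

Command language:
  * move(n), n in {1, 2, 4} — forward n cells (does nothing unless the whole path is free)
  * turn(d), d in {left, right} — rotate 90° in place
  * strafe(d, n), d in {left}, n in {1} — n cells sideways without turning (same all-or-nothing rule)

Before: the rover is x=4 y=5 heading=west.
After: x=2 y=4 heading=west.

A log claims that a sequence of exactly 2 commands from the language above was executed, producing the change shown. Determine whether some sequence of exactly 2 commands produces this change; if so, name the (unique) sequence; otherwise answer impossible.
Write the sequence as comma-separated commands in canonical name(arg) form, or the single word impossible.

strafe(left, 1), move(2)

key: order matters: swapping strafe(left, 1) and move(2) lands elsewhere
initial: x=4 y=5 heading=west
[1] after strafe(left, 1): x=4 y=4 heading=west
[2] after move(2): x=2 y=4 heading=west
uniquely the one of 36 2-step routes that fits.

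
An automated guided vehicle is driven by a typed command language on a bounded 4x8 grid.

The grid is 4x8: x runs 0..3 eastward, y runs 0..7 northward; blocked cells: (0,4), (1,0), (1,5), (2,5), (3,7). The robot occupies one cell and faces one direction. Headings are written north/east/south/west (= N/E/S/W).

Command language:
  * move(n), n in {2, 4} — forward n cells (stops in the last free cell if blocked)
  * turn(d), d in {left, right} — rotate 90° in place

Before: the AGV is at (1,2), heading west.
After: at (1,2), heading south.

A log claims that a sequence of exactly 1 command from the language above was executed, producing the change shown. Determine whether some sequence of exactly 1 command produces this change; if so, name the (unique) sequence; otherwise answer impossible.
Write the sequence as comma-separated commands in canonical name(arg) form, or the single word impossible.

key: parked at (1,2) the whole time — nothing moves the robot
begin: at (1,2), heading west
[1] after turn(left): at (1,2), heading south
no other 1-command option fits: unique.

turn(left)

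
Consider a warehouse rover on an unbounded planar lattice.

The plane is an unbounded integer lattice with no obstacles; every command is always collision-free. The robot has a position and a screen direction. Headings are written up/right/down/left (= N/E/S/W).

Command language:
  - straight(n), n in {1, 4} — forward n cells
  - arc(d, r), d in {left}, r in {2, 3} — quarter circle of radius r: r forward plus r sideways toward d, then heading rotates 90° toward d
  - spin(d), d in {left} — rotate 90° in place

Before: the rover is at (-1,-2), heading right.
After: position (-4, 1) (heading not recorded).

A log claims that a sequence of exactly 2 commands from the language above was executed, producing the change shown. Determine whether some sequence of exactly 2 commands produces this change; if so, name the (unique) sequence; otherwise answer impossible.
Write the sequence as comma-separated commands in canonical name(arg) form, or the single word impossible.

key: order matters: swapping spin(left) and arc(left, 3) lands elsewhere
start: at (-1,-2), heading right
t=1 spin(left) ⇒ at (-1,-2), heading up
t=2 arc(left, 3) ⇒ at (-4,1), heading left
no other 2-command option fits: unique.

spin(left), arc(left, 3)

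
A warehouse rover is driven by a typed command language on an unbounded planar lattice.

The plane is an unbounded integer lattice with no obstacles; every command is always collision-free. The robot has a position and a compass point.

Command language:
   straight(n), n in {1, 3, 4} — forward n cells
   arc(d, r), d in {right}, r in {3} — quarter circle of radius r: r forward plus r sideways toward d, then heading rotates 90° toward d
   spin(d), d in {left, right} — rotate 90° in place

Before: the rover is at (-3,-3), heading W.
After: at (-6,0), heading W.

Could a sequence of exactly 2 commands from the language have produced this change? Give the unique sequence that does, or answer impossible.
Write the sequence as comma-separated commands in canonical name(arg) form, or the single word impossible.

arc(right, 3), spin(left)

key: heading stays W — rotations cancel among the 2 commands
start: at (-3,-3), heading W
t=1 arc(right, 3) ⇒ at (-6,0), heading N
t=2 spin(left) ⇒ at (-6,0), heading W
no other 2-command option fits: unique.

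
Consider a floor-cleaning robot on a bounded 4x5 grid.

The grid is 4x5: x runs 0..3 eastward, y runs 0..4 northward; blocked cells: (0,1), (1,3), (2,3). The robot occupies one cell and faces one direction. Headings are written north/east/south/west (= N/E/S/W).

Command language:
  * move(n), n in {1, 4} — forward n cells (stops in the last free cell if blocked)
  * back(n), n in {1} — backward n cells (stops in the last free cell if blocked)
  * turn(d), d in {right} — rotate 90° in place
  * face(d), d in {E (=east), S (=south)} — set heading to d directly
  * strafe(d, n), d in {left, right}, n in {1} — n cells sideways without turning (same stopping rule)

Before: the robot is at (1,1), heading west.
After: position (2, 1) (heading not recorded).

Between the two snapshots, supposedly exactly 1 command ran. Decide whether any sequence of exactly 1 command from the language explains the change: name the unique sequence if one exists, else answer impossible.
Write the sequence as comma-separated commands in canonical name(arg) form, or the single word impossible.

back(1)

begin: at (1,1), heading west
t=1 back(1) ⇒ at (2,1), heading west
uniquely the one of 8 1-step routes that fits.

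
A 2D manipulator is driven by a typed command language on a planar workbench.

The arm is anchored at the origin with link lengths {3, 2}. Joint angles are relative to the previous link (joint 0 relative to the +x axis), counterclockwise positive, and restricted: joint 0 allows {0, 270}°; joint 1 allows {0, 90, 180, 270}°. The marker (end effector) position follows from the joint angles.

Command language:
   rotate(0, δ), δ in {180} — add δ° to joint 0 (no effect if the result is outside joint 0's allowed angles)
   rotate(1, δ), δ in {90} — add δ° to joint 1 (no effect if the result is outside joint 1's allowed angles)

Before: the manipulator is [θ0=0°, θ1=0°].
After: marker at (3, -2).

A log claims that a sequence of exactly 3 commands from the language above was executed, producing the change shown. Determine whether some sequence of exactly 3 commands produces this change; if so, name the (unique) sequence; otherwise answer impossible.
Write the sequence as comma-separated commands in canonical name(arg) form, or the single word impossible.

from: [θ0=0°, θ1=0°]
step 1 (rotate(1, 90)): [θ0=0°, θ1=90°]
step 2 (rotate(1, 90)): [θ0=0°, θ1=180°]
step 3 (rotate(1, 90)): [θ0=0°, θ1=270°]
no rival 3-sequence matches.

rotate(1, 90), rotate(1, 90), rotate(1, 90)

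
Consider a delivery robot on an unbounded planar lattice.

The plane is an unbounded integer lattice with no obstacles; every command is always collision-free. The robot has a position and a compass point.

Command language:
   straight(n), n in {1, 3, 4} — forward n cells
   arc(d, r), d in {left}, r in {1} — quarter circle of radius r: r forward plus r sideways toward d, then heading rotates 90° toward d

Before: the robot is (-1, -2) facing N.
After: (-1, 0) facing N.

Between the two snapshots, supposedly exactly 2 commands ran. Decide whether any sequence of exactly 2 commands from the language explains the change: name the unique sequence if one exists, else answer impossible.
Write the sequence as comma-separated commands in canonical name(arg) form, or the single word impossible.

key: heading stays N — no command in the sequence turns
from: (-1, -2) facing N
[1] after straight(1): (-1, -1) facing N
[2] after straight(1): (-1, 0) facing N
no rival 2-sequence matches.

straight(1), straight(1)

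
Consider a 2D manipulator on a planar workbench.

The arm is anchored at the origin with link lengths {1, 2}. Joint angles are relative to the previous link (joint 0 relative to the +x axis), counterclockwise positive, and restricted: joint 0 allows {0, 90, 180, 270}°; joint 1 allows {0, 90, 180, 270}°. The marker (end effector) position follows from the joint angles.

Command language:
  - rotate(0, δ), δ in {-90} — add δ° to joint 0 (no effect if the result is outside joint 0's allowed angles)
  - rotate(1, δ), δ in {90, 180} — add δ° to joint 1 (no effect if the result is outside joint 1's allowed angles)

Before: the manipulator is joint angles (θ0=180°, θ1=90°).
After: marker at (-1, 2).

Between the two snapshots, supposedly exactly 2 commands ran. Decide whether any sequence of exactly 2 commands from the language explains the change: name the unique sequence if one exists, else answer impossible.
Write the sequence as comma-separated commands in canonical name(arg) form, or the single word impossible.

t0: joint angles (θ0=180°, θ1=90°)
1. rotate(1, 90) → joint angles (θ0=180°, θ1=180°)
2. rotate(1, 90) → joint angles (θ0=180°, θ1=270°)
no other 2-command option fits: unique.

rotate(1, 90), rotate(1, 90)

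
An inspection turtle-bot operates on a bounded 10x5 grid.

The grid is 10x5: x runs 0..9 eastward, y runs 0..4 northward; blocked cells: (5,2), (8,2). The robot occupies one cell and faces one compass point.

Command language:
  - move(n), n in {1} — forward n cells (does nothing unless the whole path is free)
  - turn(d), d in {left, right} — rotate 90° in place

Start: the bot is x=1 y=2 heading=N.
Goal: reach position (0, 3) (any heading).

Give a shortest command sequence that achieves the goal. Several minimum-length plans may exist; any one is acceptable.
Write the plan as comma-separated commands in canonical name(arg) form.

move(1), turn(left), move(1)

start: x=1 y=2 heading=N
[1] after move(1): x=1 y=3 heading=N
[2] after turn(left): x=1 y=3 heading=W
[3] after move(1): x=0 y=3 heading=W
shorter routes all fall short; 3 is best.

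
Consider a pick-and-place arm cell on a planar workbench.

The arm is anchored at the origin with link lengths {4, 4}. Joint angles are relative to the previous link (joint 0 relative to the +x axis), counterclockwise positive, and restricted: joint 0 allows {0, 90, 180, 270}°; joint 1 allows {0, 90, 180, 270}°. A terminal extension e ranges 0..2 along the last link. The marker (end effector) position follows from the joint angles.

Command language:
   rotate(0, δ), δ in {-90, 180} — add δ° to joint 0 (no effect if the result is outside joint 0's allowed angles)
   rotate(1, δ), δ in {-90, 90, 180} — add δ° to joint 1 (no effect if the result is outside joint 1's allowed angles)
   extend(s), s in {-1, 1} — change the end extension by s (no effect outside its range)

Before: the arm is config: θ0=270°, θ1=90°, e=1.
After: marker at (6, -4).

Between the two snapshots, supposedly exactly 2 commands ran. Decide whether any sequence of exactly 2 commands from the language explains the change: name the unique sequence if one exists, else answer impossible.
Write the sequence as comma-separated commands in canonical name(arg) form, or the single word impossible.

start: config: θ0=270°, θ1=90°, e=1
step 1 (extend(1)): config: θ0=270°, θ1=90°, e=2
step 2 (extend(1)): config: θ0=270°, θ1=90°, e=2
no other 2-command option fits: unique.

extend(1), extend(1)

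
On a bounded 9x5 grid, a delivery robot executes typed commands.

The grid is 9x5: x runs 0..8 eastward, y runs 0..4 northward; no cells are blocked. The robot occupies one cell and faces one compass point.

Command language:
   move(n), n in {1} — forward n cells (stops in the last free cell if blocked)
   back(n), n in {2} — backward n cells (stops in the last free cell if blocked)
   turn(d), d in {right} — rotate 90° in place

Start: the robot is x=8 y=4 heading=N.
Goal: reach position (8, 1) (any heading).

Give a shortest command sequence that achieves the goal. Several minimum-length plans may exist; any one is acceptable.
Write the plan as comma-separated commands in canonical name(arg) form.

back(2), back(2), move(1)

initial: x=8 y=4 heading=N
t=1 back(2) ⇒ x=8 y=2 heading=N
t=2 back(2) ⇒ x=8 y=0 heading=N
t=3 move(1) ⇒ x=8 y=1 heading=N
no 2-step plan works, so 3 is optimal.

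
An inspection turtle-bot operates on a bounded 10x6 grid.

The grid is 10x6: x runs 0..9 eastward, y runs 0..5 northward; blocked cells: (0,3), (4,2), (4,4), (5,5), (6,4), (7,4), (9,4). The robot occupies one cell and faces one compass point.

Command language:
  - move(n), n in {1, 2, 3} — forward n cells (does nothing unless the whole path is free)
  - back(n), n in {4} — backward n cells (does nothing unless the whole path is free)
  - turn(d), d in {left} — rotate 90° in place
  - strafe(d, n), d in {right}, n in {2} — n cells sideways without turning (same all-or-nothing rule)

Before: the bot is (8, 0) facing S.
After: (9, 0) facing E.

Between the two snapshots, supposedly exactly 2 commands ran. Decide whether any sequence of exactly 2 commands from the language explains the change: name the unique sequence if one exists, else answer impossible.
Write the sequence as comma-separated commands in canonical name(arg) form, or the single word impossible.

key: position moved to (9,0) AND the heading swung to E — translation plus rotation needed
begin: (8, 0) facing S
1. turn(left) → (8, 0) facing E
2. move(1) → (9, 0) facing E
no other 2-command option fits: unique.

turn(left), move(1)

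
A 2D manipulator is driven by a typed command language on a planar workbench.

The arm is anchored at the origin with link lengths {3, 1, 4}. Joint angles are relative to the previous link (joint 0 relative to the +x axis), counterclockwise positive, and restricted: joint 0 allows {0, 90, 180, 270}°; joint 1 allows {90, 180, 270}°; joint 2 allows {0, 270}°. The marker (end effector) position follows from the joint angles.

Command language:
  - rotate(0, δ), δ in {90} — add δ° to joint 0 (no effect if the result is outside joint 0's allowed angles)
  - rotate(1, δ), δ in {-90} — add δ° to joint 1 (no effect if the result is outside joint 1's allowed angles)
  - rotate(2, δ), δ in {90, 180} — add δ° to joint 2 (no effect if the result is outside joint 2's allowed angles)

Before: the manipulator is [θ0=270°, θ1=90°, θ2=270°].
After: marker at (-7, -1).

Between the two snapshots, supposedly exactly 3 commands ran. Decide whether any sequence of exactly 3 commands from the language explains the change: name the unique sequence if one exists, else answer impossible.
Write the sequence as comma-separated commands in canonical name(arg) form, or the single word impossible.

rotate(0, 90), rotate(0, 90), rotate(0, 90)

start: [θ0=270°, θ1=90°, θ2=270°]
step 1 (rotate(0, 90)): [θ0=0°, θ1=90°, θ2=270°]
step 2 (rotate(0, 90)): [θ0=90°, θ1=90°, θ2=270°]
step 3 (rotate(0, 90)): [θ0=180°, θ1=90°, θ2=270°]
uniquely the one of 64 3-step routes that fits.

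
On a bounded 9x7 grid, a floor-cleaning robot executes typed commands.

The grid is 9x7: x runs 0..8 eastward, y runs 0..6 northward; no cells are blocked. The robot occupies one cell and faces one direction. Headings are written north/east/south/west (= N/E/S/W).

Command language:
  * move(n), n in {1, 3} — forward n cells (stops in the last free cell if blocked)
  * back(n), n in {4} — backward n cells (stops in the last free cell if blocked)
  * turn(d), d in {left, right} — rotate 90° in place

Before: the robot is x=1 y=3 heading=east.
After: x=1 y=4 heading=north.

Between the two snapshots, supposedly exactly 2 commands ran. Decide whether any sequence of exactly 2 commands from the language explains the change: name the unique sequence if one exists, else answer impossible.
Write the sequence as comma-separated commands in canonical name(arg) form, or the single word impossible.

turn(left), move(1)

key: order matters: swapping turn(left) and move(1) lands elsewhere
start: x=1 y=3 heading=east
1. turn(left) → x=1 y=3 heading=north
2. move(1) → x=1 y=4 heading=north
uniquely the one of 25 2-step routes that fits.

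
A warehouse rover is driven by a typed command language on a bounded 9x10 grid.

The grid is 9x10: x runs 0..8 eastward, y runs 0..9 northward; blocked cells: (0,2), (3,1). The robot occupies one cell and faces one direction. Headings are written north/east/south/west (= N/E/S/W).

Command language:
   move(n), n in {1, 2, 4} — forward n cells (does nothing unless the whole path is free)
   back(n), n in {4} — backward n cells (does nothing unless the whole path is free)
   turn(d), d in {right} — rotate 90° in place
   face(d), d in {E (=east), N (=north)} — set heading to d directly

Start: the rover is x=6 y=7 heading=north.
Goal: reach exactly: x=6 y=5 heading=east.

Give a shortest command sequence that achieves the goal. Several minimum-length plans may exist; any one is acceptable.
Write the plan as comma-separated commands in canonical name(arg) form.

begin: x=6 y=7 heading=north
t=1 move(2) ⇒ x=6 y=9 heading=north
t=2 back(4) ⇒ x=6 y=5 heading=north
t=3 turn(right) ⇒ x=6 y=5 heading=east
minimal: 3 command(s), checked below 3.

move(2), back(4), turn(right)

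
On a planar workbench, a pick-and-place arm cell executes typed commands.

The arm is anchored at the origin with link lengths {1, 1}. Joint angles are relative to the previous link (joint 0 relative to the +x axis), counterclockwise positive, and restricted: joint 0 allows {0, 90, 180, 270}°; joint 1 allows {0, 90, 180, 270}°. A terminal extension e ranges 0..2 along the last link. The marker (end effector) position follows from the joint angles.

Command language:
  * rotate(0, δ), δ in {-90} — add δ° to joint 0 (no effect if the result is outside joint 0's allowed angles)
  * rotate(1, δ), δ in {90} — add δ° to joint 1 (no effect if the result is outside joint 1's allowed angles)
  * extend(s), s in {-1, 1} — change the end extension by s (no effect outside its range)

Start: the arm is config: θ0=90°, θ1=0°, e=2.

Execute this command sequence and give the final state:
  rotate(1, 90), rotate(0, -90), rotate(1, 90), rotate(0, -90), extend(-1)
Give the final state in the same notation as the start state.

initial: config: θ0=90°, θ1=0°, e=2
t=1 rotate(1, 90) ⇒ config: θ0=90°, θ1=90°, e=2
t=2 rotate(0, -90) ⇒ config: θ0=0°, θ1=90°, e=2
t=3 rotate(1, 90) ⇒ config: θ0=0°, θ1=180°, e=2
t=4 rotate(0, -90) ⇒ config: θ0=270°, θ1=180°, e=2
t=5 extend(-1) ⇒ config: θ0=270°, θ1=180°, e=1

config: θ0=270°, θ1=180°, e=1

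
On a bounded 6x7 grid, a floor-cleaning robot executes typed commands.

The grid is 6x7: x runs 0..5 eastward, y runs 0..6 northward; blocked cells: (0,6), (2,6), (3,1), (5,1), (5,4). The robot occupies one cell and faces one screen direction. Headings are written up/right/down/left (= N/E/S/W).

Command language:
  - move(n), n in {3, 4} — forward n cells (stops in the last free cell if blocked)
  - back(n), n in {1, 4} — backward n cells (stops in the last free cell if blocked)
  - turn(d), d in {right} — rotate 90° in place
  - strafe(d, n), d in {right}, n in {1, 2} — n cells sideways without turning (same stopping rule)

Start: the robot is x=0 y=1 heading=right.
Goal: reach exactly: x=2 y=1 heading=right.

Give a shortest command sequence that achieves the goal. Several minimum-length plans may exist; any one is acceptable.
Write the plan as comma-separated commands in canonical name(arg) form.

t0: x=0 y=1 heading=right
[1] after move(3): x=2 y=1 heading=right
minimal: 1 command(s), checked below 1.

move(3)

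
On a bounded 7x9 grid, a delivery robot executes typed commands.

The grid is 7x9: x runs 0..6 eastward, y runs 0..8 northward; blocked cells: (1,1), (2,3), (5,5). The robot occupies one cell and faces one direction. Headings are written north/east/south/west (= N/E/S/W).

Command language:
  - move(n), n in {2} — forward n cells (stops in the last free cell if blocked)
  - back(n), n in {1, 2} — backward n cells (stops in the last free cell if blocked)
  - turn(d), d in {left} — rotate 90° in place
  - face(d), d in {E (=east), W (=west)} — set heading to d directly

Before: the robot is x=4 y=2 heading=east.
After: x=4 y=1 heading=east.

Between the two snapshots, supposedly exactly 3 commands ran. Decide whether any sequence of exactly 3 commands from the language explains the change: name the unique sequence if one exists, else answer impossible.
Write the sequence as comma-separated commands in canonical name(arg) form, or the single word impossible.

key: order matters: swapping turn(left) and face(E) lands elsewhere
begin: x=4 y=2 heading=east
step 1 (turn(left)): x=4 y=2 heading=north
step 2 (back(1)): x=4 y=1 heading=north
step 3 (face(E)): x=4 y=1 heading=east
uniquely the one of 216 3-step routes that fits.

turn(left), back(1), face(E)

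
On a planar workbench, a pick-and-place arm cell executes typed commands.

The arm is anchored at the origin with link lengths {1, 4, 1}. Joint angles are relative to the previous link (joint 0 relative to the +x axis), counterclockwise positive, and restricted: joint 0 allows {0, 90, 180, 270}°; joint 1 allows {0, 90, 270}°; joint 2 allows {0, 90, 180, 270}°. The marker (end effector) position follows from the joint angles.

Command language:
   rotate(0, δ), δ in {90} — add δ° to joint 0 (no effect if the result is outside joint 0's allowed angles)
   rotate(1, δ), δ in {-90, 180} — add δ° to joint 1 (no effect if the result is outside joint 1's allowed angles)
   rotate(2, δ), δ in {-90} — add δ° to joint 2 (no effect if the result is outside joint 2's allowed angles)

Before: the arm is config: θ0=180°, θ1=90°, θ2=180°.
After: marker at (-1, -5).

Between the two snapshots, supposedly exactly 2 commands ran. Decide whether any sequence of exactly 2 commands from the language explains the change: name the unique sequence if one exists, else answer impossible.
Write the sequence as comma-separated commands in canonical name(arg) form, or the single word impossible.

rotate(2, -90), rotate(2, -90)

initial: config: θ0=180°, θ1=90°, θ2=180°
[1] after rotate(2, -90): config: θ0=180°, θ1=90°, θ2=90°
[2] after rotate(2, -90): config: θ0=180°, θ1=90°, θ2=0°
uniquely the one of 16 2-step routes that fits.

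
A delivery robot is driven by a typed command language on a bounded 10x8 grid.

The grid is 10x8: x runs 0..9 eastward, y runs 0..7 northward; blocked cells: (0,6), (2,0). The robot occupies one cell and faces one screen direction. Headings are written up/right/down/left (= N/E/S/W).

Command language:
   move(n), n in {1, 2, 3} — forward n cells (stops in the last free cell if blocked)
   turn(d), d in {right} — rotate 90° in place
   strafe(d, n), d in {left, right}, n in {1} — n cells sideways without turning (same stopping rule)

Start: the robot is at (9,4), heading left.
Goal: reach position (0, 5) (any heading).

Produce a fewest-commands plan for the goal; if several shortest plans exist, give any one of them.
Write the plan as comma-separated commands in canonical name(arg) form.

strafe(right, 1), move(3), move(3), move(3)

begin: at (9,4), heading left
[1] after strafe(right, 1): at (9,5), heading left
[2] after move(3): at (6,5), heading left
[3] after move(3): at (3,5), heading left
[4] after move(3): at (0,5), heading left
nothing shorter than 4 reaches the goal.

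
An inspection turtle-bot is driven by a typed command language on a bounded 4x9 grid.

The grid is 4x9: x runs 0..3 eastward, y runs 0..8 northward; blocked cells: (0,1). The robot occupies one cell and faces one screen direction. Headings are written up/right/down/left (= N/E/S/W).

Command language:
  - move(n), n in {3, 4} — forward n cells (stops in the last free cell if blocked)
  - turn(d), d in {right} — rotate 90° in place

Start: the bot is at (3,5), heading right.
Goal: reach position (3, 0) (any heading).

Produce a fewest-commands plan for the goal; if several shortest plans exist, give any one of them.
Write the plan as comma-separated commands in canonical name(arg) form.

turn(right), move(3), move(3)

begin: at (3,5), heading right
1. turn(right) → at (3,5), heading down
2. move(3) → at (3,2), heading down
3. move(3) → at (3,0), heading down
no 2-step plan works, so 3 is optimal.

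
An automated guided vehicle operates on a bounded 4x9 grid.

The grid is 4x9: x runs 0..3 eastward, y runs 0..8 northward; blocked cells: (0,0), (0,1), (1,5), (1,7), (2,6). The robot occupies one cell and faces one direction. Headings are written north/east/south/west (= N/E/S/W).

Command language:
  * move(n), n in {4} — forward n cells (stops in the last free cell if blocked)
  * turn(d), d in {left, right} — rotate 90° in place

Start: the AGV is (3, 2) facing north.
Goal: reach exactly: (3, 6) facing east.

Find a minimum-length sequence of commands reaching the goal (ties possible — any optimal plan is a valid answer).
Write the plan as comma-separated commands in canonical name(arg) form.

move(4), turn(right)

begin: (3, 2) facing north
step 1 (move(4)): (3, 6) facing north
step 2 (turn(right)): (3, 6) facing east
minimal: 2 command(s), checked below 2.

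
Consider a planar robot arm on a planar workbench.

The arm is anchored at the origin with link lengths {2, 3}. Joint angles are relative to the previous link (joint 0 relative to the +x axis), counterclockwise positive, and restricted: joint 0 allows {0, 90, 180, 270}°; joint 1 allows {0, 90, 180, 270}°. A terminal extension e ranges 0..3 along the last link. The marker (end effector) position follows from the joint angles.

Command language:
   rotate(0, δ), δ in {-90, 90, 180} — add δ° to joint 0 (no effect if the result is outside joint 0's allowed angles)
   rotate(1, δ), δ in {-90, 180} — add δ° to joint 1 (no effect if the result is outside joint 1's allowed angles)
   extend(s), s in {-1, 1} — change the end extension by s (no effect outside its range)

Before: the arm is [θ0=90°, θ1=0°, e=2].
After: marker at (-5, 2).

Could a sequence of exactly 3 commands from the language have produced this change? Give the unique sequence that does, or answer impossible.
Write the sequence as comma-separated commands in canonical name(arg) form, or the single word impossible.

rotate(1, -90), rotate(1, -90), rotate(1, -90)

t0: [θ0=90°, θ1=0°, e=2]
[1] after rotate(1, -90): [θ0=90°, θ1=270°, e=2]
[2] after rotate(1, -90): [θ0=90°, θ1=180°, e=2]
[3] after rotate(1, -90): [θ0=90°, θ1=90°, e=2]
no other 3-command option fits: unique.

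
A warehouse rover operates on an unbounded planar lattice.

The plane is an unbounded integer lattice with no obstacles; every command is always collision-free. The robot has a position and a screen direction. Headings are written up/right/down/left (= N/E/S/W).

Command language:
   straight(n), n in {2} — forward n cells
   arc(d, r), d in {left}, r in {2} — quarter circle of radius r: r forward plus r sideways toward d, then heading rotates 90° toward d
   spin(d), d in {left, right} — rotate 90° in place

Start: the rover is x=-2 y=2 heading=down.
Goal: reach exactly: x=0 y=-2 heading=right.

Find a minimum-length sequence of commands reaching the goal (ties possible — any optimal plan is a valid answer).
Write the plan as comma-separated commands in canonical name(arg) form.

straight(2), arc(left, 2)

begin: x=-2 y=2 heading=down
[1] after straight(2): x=-2 y=0 heading=down
[2] after arc(left, 2): x=0 y=-2 heading=right
nothing shorter than 2 reaches the goal.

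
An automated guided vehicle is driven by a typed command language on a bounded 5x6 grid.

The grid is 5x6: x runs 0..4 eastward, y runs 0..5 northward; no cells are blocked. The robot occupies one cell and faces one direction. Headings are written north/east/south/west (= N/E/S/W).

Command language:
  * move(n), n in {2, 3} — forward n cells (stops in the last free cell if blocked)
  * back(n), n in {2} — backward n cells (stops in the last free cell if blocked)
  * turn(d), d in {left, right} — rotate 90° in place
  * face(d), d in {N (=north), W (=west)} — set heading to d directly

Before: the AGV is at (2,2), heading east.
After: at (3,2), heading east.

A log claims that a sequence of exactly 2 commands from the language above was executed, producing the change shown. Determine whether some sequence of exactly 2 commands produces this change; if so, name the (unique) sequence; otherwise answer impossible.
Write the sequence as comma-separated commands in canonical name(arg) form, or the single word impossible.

back(2), move(3)

key: heading stays E — no command in the sequence turns
initial: at (2,2), heading east
t=1 back(2) ⇒ at (0,2), heading east
t=2 move(3) ⇒ at (3,2), heading east
uniquely the one of 49 2-step routes that fits.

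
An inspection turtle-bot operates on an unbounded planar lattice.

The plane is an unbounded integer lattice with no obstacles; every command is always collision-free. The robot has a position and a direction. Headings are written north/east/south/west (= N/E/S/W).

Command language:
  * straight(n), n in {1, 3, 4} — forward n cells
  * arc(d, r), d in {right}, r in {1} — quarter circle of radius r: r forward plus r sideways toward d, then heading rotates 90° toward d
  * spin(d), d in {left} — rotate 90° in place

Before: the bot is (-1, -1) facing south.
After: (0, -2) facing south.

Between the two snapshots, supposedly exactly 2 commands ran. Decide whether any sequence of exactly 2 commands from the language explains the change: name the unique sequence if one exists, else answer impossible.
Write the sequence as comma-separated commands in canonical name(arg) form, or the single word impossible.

spin(left), arc(right, 1)

key: still facing S at the end — net rotation zero over 2 steps
begin: (-1, -1) facing south
step 1 (spin(left)): (-1, -1) facing east
step 2 (arc(right, 1)): (0, -2) facing south
no other 2-command option fits: unique.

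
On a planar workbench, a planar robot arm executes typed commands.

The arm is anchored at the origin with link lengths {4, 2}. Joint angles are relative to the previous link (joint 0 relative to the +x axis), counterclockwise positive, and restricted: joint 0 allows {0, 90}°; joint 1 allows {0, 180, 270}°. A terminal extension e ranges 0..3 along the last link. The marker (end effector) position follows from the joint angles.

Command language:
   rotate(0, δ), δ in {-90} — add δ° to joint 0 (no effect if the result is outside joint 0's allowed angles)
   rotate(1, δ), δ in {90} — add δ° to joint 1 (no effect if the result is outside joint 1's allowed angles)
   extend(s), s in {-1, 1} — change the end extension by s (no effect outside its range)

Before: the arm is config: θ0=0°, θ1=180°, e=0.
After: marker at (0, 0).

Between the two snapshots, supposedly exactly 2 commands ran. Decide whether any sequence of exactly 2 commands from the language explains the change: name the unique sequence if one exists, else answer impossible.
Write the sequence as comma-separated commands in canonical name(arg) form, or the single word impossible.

extend(1), extend(1)

initial: config: θ0=0°, θ1=180°, e=0
[1] after extend(1): config: θ0=0°, θ1=180°, e=1
[2] after extend(1): config: θ0=0°, θ1=180°, e=2
all 16 alternatives checked — unique.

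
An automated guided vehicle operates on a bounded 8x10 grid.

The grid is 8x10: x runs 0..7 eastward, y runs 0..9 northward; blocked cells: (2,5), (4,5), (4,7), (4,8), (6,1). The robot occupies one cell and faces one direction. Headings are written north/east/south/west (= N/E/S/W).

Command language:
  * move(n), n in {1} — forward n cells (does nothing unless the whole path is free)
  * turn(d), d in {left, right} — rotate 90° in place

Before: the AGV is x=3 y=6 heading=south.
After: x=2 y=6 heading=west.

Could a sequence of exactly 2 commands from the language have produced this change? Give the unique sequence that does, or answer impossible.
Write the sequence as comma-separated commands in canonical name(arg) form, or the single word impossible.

turn(right), move(1)

key: cell and facing (now W) both changed — the 2 commands mix motion and turning
initial: x=3 y=6 heading=south
[1] after turn(right): x=3 y=6 heading=west
[2] after move(1): x=2 y=6 heading=west
uniquely the one of 9 2-step routes that fits.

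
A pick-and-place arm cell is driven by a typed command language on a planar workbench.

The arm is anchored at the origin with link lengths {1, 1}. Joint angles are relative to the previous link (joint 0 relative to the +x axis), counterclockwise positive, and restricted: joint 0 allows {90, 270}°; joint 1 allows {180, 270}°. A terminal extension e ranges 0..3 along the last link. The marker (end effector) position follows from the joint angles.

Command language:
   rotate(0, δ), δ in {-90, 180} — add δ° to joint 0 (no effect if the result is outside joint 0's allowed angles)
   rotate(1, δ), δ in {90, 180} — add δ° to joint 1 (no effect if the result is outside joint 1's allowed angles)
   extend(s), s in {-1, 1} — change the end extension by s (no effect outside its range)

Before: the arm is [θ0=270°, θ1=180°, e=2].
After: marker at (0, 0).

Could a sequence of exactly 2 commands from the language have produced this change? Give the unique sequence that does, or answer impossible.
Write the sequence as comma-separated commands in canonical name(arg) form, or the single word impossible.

extend(-1), extend(-1)

initial: [θ0=270°, θ1=180°, e=2]
step 1 (extend(-1)): [θ0=270°, θ1=180°, e=1]
step 2 (extend(-1)): [θ0=270°, θ1=180°, e=0]
no other 2-command option fits: unique.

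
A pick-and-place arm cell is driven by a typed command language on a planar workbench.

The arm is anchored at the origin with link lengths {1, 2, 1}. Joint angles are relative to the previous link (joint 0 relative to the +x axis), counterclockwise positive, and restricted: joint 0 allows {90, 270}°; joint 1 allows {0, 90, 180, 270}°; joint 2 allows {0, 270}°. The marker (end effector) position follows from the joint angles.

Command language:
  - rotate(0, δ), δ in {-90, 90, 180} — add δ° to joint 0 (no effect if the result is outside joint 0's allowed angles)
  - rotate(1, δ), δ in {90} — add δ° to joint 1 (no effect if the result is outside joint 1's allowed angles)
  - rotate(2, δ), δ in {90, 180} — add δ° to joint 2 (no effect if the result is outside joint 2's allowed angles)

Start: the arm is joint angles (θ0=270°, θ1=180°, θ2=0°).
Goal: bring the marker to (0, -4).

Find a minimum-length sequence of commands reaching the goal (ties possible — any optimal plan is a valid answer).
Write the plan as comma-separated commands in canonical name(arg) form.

rotate(1, 90), rotate(1, 90)

initial: joint angles (θ0=270°, θ1=180°, θ2=0°)
1. rotate(1, 90) → joint angles (θ0=270°, θ1=270°, θ2=0°)
2. rotate(1, 90) → joint angles (θ0=270°, θ1=0°, θ2=0°)
no 1-step plan works, so 2 is optimal.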